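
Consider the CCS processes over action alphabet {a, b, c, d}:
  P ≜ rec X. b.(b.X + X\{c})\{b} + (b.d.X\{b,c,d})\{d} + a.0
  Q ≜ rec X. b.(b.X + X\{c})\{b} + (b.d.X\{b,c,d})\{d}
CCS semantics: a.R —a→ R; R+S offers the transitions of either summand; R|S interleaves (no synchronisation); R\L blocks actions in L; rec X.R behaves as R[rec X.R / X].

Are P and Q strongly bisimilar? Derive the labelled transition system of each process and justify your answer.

LTS(P): 5 reachable states
  u0 = rec X. b.(b.X + X\{c})\{b} + (b.d.X\{b,c,d})\{d} + a.0 :: =a=> u1, =b=> u2, =b=> u3
  u1 = 0 :: stopped
  u2 = (b.(rec X. b.(b.X + X\{c})\{b} + (b.d.X\{b,c,d})\{d} + a.0) + (rec X. b.(b.X + X\{c})\{b} + (b.d.X\{b,c,d})\{d} + a.0)\{c})\{b} :: =a=> u4
  u3 = (d.(rec X. b.(b.X + X\{c})\{b} + (b.d.X\{b,c,d})\{d} + a.0)\{b,c,d})\{d} :: stopped
  u4 = 0\{c}\{b} :: stopped
LTS(Q): 3 reachable states
  v0 = rec X. b.(b.X + X\{c})\{b} + (b.d.X\{b,c,d})\{d} :: =b=> v1, =b=> v2
  v1 = (b.(rec X. b.(b.X + X\{c})\{b} + (b.d.X\{b,c,d})\{d}) + (rec X. b.(b.X + X\{c})\{b} + (b.d.X\{b,c,d})\{d})\{c})\{b} :: stopped
  v2 = (d.(rec X. b.(b.X + X\{c})\{b} + (b.d.X\{b,c,d})\{d})\{b,c,d})\{d} :: stopped
Partition-refinement fixed point:
  B0 = {u0}
  B1 = {u1, u3, u4, v1, v2}
  B2 = {u2}
  B3 = {v0}
u0 ∈ B0, v0 ∈ B3 → different blocks

P ≁ Q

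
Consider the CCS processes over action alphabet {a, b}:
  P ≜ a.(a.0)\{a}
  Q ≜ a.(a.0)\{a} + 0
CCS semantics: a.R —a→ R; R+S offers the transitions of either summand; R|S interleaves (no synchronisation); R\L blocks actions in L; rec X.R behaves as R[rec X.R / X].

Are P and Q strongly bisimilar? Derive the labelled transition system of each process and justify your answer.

LTS(P): 2 reachable states
  p0 = a.(a.0)\{a} | -a-> p1
  p1 = (a.0)\{a} | ·
LTS(Q): 2 reachable states
  q0 = a.(a.0)\{a} + 0 | -a-> q1
  q1 = (a.0)\{a} | ·
Coarsest stable partition (strong bisimilarity classes):
  B0 = {p0, q0}
  B1 = {p1, q1}
p0 ∈ B0, q0 ∈ B0 → same block

bisimilar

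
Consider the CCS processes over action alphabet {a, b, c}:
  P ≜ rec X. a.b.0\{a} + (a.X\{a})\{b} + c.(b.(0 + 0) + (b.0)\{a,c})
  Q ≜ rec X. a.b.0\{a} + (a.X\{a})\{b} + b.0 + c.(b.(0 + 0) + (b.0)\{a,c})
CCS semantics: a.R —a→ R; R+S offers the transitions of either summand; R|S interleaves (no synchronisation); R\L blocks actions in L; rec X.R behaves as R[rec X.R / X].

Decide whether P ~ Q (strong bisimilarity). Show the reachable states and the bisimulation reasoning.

P ≁ Q

Reachable graph of P (8 states):
  p0 = rec X. a.b.0\{a} + (a.X\{a})\{b} + c.(b.(0 + 0) + (b.0)\{a,c}) → --a--▸ p1, --a--▸ p2, --c--▸ p3
  p1 = (rec X. a.b.0\{a} + (a.X\{a})\{b} + c.(b.(0 + 0) + (b.0)\{a,c}))\{a}\{b} → --c--▸ p4
  p2 = b.0\{a} → --b--▸ p5
  p3 = b.(0 + 0) + (b.0)\{a,c} → --b--▸ p6, --b--▸ p7
  p4 = (b.(0 + 0) + (b.0)\{a,c})\{a}\{b} → deadlocked
  p5 = 0\{a} → deadlocked
  p6 = 0 + 0 → deadlocked
  p7 = 0\{a,c} → deadlocked
Reachable graph of Q (9 states):
  q0 = rec X. a.b.0\{a} + (a.X\{a})\{b} + b.0 + c.(b.(0 + 0) + (b.0)\{a,c}) → --a--▸ q1, --a--▸ q2, --b--▸ q3, --c--▸ q4
  q1 = (rec X. a.b.0\{a} + (a.X\{a})\{b} + b.0 + c.(b.(0 + 0) + (b.0)\{a,c}))\{a}\{b} → --c--▸ q5
  q2 = b.0\{a} → --b--▸ q6
  q3 = 0 → deadlocked
  q4 = b.(0 + 0) + (b.0)\{a,c} → --b--▸ q7, --b--▸ q8
  q5 = (b.(0 + 0) + (b.0)\{a,c})\{a}\{b} → deadlocked
  q6 = 0\{a} → deadlocked
  q7 = 0 + 0 → deadlocked
  q8 = 0\{a,c} → deadlocked
Bisimilarity quotient blocks:
  B0 = {p0}
  B1 = {p2, p3, q2, q4}
  B2 = {p4, p5, p6, p7, q3, q5, q6, q7, q8}
  B3 = {p1, q1}
  B4 = {q0}
p0 ∈ B0, q0 ∈ B4 → different blocks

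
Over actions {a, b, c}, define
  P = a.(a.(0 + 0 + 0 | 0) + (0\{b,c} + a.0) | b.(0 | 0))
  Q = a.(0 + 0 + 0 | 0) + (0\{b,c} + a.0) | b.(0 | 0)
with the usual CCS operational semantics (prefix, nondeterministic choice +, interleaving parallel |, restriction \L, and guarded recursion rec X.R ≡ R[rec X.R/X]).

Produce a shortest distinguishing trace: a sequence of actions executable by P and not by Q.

aa

LTS(P): 6 reachable states
  p0 = a.(a.(0 + 0 + 0 | 0) + (0\{b,c} + a.0) | b.(0 | 0)) :: ··a··> p1
  p1 = a.(0 + 0 + 0 | 0) + (0\{b,c} + a.0) | b.(0 | 0) :: ··a··> p2, ··a··> p3, ··b··> p4
  p2 = 0 + 0 + 0 | 0 :: stopped
  p3 = 0 | b.(0 | 0) :: ··b··> p5
  p4 = (0\{b,c} + a.0) | (0 | 0) :: ··a··> p5
  p5 = 0 | (0 | 0) :: stopped
LTS(Q): 5 reachable states
  q0 = a.(0 + 0 + 0 | 0) + (0\{b,c} + a.0) | b.(0 | 0) :: ··a··> q1, ··a··> q2, ··b··> q3
  q1 = 0 + 0 + 0 | 0 :: stopped
  q2 = 0 | b.(0 | 0) :: ··b··> q4
  q3 = (0\{b,c} + a.0) | (0 | 0) :: ··a··> q4
  q4 = 0 | (0 | 0) :: stopped
Run σ = ⟨aa⟩ on P: start {p0}
  after a @ step 1: {p1}
  after a @ step 2: {p2, p3}
  ✓ P
Run σ = ⟨aa⟩ on Q: start {q0}
  after a @ step 1: {q1, q2}
  after a @ step 2: ∅ (Q stuck)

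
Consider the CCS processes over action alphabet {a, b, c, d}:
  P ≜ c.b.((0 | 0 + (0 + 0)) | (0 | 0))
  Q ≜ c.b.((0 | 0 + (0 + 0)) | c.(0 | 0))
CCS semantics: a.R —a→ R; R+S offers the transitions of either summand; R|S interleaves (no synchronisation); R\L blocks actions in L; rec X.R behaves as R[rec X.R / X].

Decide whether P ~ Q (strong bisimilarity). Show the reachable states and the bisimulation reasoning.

NO

Reachable graph of P (3 states):
  p0 = c.b.((0 | 0 + (0 + 0)) | (0 | 0)) ⊢ =c=> p1
  p1 = b.((0 | 0 + (0 + 0)) | (0 | 0)) ⊢ =b=> p2
  p2 = (0 | 0 + (0 + 0)) | (0 | 0) ⊢ ∅
Reachable graph of Q (4 states):
  q0 = c.b.((0 | 0 + (0 + 0)) | c.(0 | 0)) ⊢ =c=> q1
  q1 = b.((0 | 0 + (0 + 0)) | c.(0 | 0)) ⊢ =b=> q2
  q2 = (0 | 0 + (0 + 0)) | c.(0 | 0) ⊢ =c=> q3
  q3 = (0 | 0 + (0 + 0)) | (0 | 0) ⊢ ∅
Coarsest stable partition (strong bisimilarity classes):
  B0 = {p0}
  B1 = {p1}
  B2 = {p2, q3}
  B3 = {q0}
  B4 = {q1}
  B5 = {q2}
p0 ∈ B0, q0 ∈ B3 → different blocks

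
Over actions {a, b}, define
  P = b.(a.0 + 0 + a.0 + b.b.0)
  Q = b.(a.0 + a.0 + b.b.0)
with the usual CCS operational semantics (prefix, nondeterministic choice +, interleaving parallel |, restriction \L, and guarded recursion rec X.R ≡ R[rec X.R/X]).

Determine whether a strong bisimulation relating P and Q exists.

P's transition system — 4 states:
  m0 = b.(a.0 + 0 + a.0 + b.b.0) has moves —b→ m1
  m1 = a.0 + 0 + a.0 + b.b.0 has moves —a→ m2, —b→ m3
  m2 = 0 has moves ∅
  m3 = b.0 has moves —b→ m2
Q's transition system — 4 states:
  n0 = b.(a.0 + a.0 + b.b.0) has moves —b→ n1
  n1 = a.0 + a.0 + b.b.0 has moves —a→ n2, —b→ n3
  n2 = 0 has moves ∅
  n3 = b.0 has moves —b→ n2
Bisimilarity quotient blocks:
  B0 = {m0, n0}
  B1 = {m1, n1}
  B2 = {m2, n2}
  B3 = {m3, n3}
m0 ∈ B0, n0 ∈ B0 → same block

P ~ Q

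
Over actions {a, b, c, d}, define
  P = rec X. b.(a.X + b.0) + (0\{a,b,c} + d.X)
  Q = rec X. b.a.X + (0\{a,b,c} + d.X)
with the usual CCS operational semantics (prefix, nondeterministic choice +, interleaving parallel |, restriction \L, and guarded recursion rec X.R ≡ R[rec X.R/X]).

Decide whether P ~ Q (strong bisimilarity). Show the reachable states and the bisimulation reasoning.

Reachable graph of P (3 states):
  u0 = rec X. b.(a.X + b.0) + (0\{a,b,c} + d.X) ⊢ -b-> u1, -d-> u0
  u1 = a.(rec X. b.(a.X + b.0) + (0\{a,b,c} + d.X)) + b.0 ⊢ -a-> u0, -b-> u2
  u2 = 0 ⊢ ·
Reachable graph of Q (2 states):
  v0 = rec X. b.a.X + (0\{a,b,c} + d.X) ⊢ -b-> v1, -d-> v0
  v1 = a.(rec X. b.a.X + (0\{a,b,c} + d.X)) ⊢ -a-> v0
Bisimilarity quotient blocks:
  B0 = {u0}
  B1 = {u1}
  B2 = {u2}
  B3 = {v0}
  B4 = {v1}
u0 ∈ B0, v0 ∈ B3 → different blocks

P ≁ Q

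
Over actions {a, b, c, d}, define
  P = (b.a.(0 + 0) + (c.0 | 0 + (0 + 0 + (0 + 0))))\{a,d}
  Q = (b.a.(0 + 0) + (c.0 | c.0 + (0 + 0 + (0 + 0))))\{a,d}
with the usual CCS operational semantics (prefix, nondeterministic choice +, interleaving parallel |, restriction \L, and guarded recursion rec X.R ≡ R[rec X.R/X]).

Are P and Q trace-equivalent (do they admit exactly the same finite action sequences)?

LTS(P): 3 reachable states
  p0 = (b.a.(0 + 0) + (c.0 | 0 + (0 + 0 + (0 + 0))))\{a,d} has moves ··b··> p1, ··c··> p2
  p1 = (a.(0 + 0))\{a,d} has moves stopped
  p2 = (0 | 0)\{a,d} has moves stopped
LTS(Q): 5 reachable states
  q0 = (b.a.(0 + 0) + (c.0 | c.0 + (0 + 0 + (0 + 0))))\{a,d} has moves ··b··> q1, ··c··> q2, ··c··> q3
  q1 = (a.(0 + 0))\{a,d} has moves stopped
  q2 = (0 | c.0)\{a,d} has moves ··c··> q4
  q3 = (c.0 | 0)\{a,d} has moves ··c··> q4
  q4 = (0 | 0)\{a,d} has moves stopped
Trace ⟨cc⟩ through Q, begin at {q0}:
  [1] c ⇒ {q2, q3}
  [2] c ⇒ {q4}
  Q completes σ.
Trace ⟨cc⟩ through P, begin at {p0}:
  [1] c ⇒ {p2}
  [2] c ⇒ ∅  — P cannot continue

NO — witness ⟨cc⟩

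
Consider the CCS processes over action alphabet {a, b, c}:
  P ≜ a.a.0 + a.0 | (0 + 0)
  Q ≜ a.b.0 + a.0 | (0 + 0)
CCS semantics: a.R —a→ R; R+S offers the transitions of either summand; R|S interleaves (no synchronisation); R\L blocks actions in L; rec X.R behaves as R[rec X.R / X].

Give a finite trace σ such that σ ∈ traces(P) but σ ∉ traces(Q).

LTS(P): 4 reachable states
  p0 = a.a.0 + a.0 | (0 + 0) ⊢ —a→ p1, —a→ p2
  p1 = 0 | (0 + 0) ⊢ stopped
  p2 = a.0 ⊢ —a→ p3
  p3 = 0 ⊢ stopped
LTS(Q): 4 reachable states
  q0 = a.b.0 + a.0 | (0 + 0) ⊢ —a→ q1, —a→ q2
  q1 = 0 | (0 + 0) ⊢ stopped
  q2 = b.0 ⊢ —b→ q3
  q3 = 0 ⊢ stopped
Trace ⟨aa⟩ through P, begin at {p0}:
  after a @ step 1: {p1, p2}
  after a @ step 2: {p3}
  P completes σ.
Trace ⟨aa⟩ through Q, begin at {q0}:
  after a @ step 1: {q1, q2}
  after a @ step 2: ∅  — Q cannot continue

aa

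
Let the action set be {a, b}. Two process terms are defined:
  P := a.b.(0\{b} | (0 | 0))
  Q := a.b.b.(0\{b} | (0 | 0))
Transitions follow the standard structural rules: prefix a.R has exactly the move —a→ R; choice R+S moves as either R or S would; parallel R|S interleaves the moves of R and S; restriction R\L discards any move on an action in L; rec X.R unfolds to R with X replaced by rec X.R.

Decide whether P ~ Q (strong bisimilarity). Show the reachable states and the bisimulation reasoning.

not bisimilar

Reachable graph of P (3 states):
  u0 = a.b.(0\{b} | (0 | 0)) → —a→ u1
  u1 = b.(0\{b} | (0 | 0)) → —b→ u2
  u2 = 0\{b} | (0 | 0) → deadlocked
Reachable graph of Q (4 states):
  v0 = a.b.b.(0\{b} | (0 | 0)) → —a→ v1
  v1 = b.b.(0\{b} | (0 | 0)) → —b→ v2
  v2 = b.(0\{b} | (0 | 0)) → —b→ v3
  v3 = 0\{b} | (0 | 0) → deadlocked
Partition-refinement fixed point:
  B0 = {u0}
  B1 = {u1, v2}
  B2 = {u2, v3}
  B3 = {v0}
  B4 = {v1}
u0 ∈ B0, v0 ∈ B3 → different blocks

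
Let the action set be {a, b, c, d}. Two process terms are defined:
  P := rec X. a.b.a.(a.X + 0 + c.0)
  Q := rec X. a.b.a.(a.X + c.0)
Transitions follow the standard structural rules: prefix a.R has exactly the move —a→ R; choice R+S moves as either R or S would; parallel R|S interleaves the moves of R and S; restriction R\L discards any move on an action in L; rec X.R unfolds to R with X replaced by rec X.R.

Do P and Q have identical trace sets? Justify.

LTS(P): 5 reachable states
  m0 = rec X. a.b.a.(a.X + 0 + c.0) | ··a··> m1
  m1 = b.a.(a.(rec X. a.b.a.(a.X + 0 + c.0)) + 0 + c.0) | ··b··> m2
  m2 = a.(a.(rec X. a.b.a.(a.X + 0 + c.0)) + 0 + c.0) | ··a··> m3
  m3 = a.(rec X. a.b.a.(a.X + 0 + c.0)) + 0 + c.0 | ··a··> m0, ··c··> m4
  m4 = 0 | ∅
LTS(Q): 5 reachable states
  n0 = rec X. a.b.a.(a.X + c.0) | ··a··> n1
  n1 = b.a.(a.(rec X. a.b.a.(a.X + c.0)) + c.0) | ··b··> n2
  n2 = a.(a.(rec X. a.b.a.(a.X + c.0)) + c.0) | ··a··> n3
  n3 = a.(rec X. a.b.a.(a.X + c.0)) + c.0 | ··a··> n0, ··c··> n4
  n4 = 0 | ∅
Bisimilarity quotient blocks:
  B0 = {m0, n0}
  B1 = {m1, n1}
  B2 = {m2, n2}
  B3 = {m3, n3}
  B4 = {m4, n4}
m0 ∈ B0, n0 ∈ B0 → same block
Bisimilar ⇒ trace-equivalent.

trace-equivalent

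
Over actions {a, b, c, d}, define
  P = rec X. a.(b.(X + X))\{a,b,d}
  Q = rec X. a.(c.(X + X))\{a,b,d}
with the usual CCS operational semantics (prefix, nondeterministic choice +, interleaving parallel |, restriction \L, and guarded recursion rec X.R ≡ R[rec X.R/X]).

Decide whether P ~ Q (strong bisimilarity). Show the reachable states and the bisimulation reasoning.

LTS(P): 2 reachable states
  p0 = rec X. a.(b.(X + X))\{a,b,d} :: =a=> p1
  p1 = (b.((rec X. a.(b.(X + X))\{a,b,d}) + (rec X. a.(b.(X + X))\{a,b,d})))\{a,b,d} :: deadlocked
LTS(Q): 3 reachable states
  q0 = rec X. a.(c.(X + X))\{a,b,d} :: =a=> q1
  q1 = (c.((rec X. a.(c.(X + X))\{a,b,d}) + (rec X. a.(c.(X + X))\{a,b,d})))\{a,b,d} :: =c=> q2
  q2 = ((rec X. a.(c.(X + X))\{a,b,d}) + (rec X. a.(c.(X + X))\{a,b,d}))\{a,b,d} :: deadlocked
Coarsest stable partition (strong bisimilarity classes):
  B0 = {p0}
  B1 = {p1, q2}
  B2 = {q0}
  B3 = {q1}
p0 ∈ B0, q0 ∈ B2 → different blocks

NO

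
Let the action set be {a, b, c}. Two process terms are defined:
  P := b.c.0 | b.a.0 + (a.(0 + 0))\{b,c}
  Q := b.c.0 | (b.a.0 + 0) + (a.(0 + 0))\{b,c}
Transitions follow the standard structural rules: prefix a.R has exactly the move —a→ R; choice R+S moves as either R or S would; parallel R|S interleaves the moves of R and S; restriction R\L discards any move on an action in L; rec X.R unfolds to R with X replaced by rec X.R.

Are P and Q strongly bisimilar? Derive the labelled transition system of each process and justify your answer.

Reachable graph of P (10 states):
  s0 = b.c.0 | b.a.0 + (a.(0 + 0))\{b,c} :: ··a··> s1, ··b··> s2, ··b··> s3
  s1 = (0 + 0)\{b,c} :: deadlocked
  s2 = b.c.0 | a.0 :: ··a··> s4, ··b··> s5
  s3 = c.0 | b.a.0 :: ··b··> s5, ··c··> s6
  s4 = b.c.0 | 0 :: ··b··> s7
  s5 = c.0 | a.0 :: ··a··> s7, ··c··> s8
  s6 = 0 | b.a.0 :: ··b··> s8
  s7 = c.0 | 0 :: ··c··> s9
  s8 = 0 | a.0 :: ··a··> s9
  s9 = 0 | 0 :: deadlocked
Reachable graph of Q (10 states):
  t0 = b.c.0 | (b.a.0 + 0) + (a.(0 + 0))\{b,c} :: ··a··> t1, ··b··> t2, ··b··> t3
  t1 = (0 + 0)\{b,c} :: deadlocked
  t2 = b.c.0 | a.0 :: ··a··> t4, ··b··> t5
  t3 = c.0 | (b.a.0 + 0) :: ··b··> t5, ··c··> t6
  t4 = b.c.0 | 0 :: ··b··> t7
  t5 = c.0 | a.0 :: ··a··> t7, ··c··> t8
  t6 = 0 | (b.a.0 + 0) :: ··b··> t8
  t7 = c.0 | 0 :: ··c··> t9
  t8 = 0 | a.0 :: ··a··> t9
  t9 = 0 | 0 :: deadlocked
Partition-refinement fixed point:
  B0 = {s0, t0}
  B1 = {s1, s9, t1, t9}
  B2 = {s3, t3}
  B3 = {s5, t5}
  B4 = {s7, t7}
  B5 = {s8, t8}
  B6 = {s6, t6}
  B7 = {s2, t2}
  B8 = {s4, t4}
s0 ∈ B0, t0 ∈ B0 → same block

P ~ Q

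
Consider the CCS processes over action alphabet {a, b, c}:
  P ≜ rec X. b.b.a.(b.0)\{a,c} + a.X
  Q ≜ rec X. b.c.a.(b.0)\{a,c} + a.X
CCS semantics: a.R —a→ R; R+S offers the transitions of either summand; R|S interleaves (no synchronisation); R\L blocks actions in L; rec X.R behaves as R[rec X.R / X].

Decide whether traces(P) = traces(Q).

P's transition system — 5 states:
  m0 = rec X. b.b.a.(b.0)\{a,c} + a.X ⊢ -a-> m0, -b-> m1
  m1 = b.a.(b.0)\{a,c} ⊢ -b-> m2
  m2 = a.(b.0)\{a,c} ⊢ -a-> m3
  m3 = (b.0)\{a,c} ⊢ -b-> m4
  m4 = 0\{a,c} ⊢ (no moves)
Q's transition system — 5 states:
  n0 = rec X. b.c.a.(b.0)\{a,c} + a.X ⊢ -a-> n0, -b-> n1
  n1 = c.a.(b.0)\{a,c} ⊢ -c-> n2
  n2 = a.(b.0)\{a,c} ⊢ -a-> n3
  n3 = (b.0)\{a,c} ⊢ -b-> n4
  n4 = 0\{a,c} ⊢ (no moves)
Trace ⟨bb⟩ through P, begin at {m0}:
  [1] b ⇒ {m1}
  [2] b ⇒ {m2}
  ✓ P
Trace ⟨bb⟩ through Q, begin at {n0}:
  [1] b ⇒ {n1}
  [2] b ⇒ ∅  — Q cannot continue

trace-distinct — witness ⟨bb⟩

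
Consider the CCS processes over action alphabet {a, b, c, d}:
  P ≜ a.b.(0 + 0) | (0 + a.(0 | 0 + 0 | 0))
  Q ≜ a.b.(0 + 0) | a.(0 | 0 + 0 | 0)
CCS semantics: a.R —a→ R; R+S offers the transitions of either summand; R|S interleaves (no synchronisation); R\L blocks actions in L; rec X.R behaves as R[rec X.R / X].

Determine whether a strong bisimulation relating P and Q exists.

LTS(P): 6 reachable states
  u0 = a.b.(0 + 0) | (0 + a.(0 | 0 + 0 | 0)) has moves =a=> u1, =a=> u2
  u1 = a.b.(0 + 0) | (0 | 0 + 0 | 0) has moves =a=> u3
  u2 = b.(0 + 0) | (0 + a.(0 | 0 + 0 | 0)) has moves =a=> u3, =b=> u4
  u3 = b.(0 + 0) | (0 | 0 + 0 | 0) has moves =b=> u5
  u4 = (0 + 0) | (0 + a.(0 | 0 + 0 | 0)) has moves =a=> u5
  u5 = (0 + 0) | (0 | 0 + 0 | 0) has moves stopped
LTS(Q): 6 reachable states
  v0 = a.b.(0 + 0) | a.(0 | 0 + 0 | 0) has moves =a=> v1, =a=> v2
  v1 = a.b.(0 + 0) | (0 | 0 + 0 | 0) has moves =a=> v3
  v2 = b.(0 + 0) | a.(0 | 0 + 0 | 0) has moves =a=> v3, =b=> v4
  v3 = b.(0 + 0) | (0 | 0 + 0 | 0) has moves =b=> v5
  v4 = (0 + 0) | a.(0 | 0 + 0 | 0) has moves =a=> v5
  v5 = (0 + 0) | (0 | 0 + 0 | 0) has moves stopped
Coarsest stable partition (strong bisimilarity classes):
  B0 = {u0, v0}
  B1 = {u1, v1}
  B2 = {u3, v3}
  B3 = {u5, v5}
  B4 = {u2, v2}
  B5 = {u4, v4}
u0 ∈ B0, v0 ∈ B0 → same block

bisimilar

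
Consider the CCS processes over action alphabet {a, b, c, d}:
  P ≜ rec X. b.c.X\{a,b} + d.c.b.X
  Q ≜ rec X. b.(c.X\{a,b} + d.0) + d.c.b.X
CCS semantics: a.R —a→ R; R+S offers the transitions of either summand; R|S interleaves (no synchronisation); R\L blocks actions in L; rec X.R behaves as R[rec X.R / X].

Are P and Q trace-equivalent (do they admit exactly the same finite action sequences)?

Reachable graph of P (7 states):
  u0 = rec X. b.c.X\{a,b} + d.c.b.X :: ··b··> u1, ··d··> u2
  u1 = c.(rec X. b.c.X\{a,b} + d.c.b.X)\{a,b} :: ··c··> u3
  u2 = c.b.(rec X. b.c.X\{a,b} + d.c.b.X) :: ··c··> u4
  u3 = (rec X. b.c.X\{a,b} + d.c.b.X)\{a,b} :: ··d··> u5
  u4 = b.(rec X. b.c.X\{a,b} + d.c.b.X) :: ··b··> u0
  u5 = (c.b.(rec X. b.c.X\{a,b} + d.c.b.X))\{a,b} :: ··c··> u6
  u6 = (b.(rec X. b.c.X\{a,b} + d.c.b.X))\{a,b} :: ∅
Reachable graph of Q (8 states):
  v0 = rec X. b.(c.X\{a,b} + d.0) + d.c.b.X :: ··b··> v1, ··d··> v2
  v1 = c.(rec X. b.(c.X\{a,b} + d.0) + d.c.b.X)\{a,b} + d.0 :: ··c··> v3, ··d··> v4
  v2 = c.b.(rec X. b.(c.X\{a,b} + d.0) + d.c.b.X) :: ··c··> v5
  v3 = (rec X. b.(c.X\{a,b} + d.0) + d.c.b.X)\{a,b} :: ··d··> v6
  v4 = 0 :: ∅
  v5 = b.(rec X. b.(c.X\{a,b} + d.0) + d.c.b.X) :: ··b··> v0
  v6 = (c.b.(rec X. b.(c.X\{a,b} + d.0) + d.c.b.X))\{a,b} :: ··c··> v7
  v7 = (b.(rec X. b.(c.X\{a,b} + d.0) + d.c.b.X))\{a,b} :: ∅
Run σ = ⟨bd⟩ on Q: start {v0}
  after b @ step 1: {v1}
  after d @ step 2: {v4}
  — Q admits the full trace.
Run σ = ⟨bd⟩ on P: start {u0}
  after b @ step 1: {u1}
  after d @ step 2: ∅ (P stuck)

NO — witness ⟨bd⟩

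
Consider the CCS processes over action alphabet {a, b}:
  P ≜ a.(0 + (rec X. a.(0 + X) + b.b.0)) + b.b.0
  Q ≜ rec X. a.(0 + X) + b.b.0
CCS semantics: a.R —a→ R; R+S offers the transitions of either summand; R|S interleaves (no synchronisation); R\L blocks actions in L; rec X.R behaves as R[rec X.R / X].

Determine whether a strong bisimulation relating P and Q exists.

P's transition system — 4 states:
  u0 = a.(0 + (rec X. a.(0 + X) + b.b.0)) + b.b.0 :: —a→ u1, —b→ u2
  u1 = 0 + (rec X. a.(0 + X) + b.b.0) :: —a→ u1, —b→ u2
  u2 = b.0 :: —b→ u3
  u3 = 0 :: (no moves)
Q's transition system — 4 states:
  v0 = rec X. a.(0 + X) + b.b.0 :: —a→ v1, —b→ v2
  v1 = 0 + (rec X. a.(0 + X) + b.b.0) :: —a→ v1, —b→ v2
  v2 = b.0 :: —b→ v3
  v3 = 0 :: (no moves)
Bisimilarity quotient blocks:
  B0 = {u0, u1, v0, v1}
  B1 = {u2, v2}
  B2 = {u3, v3}
u0 ∈ B0, v0 ∈ B0 → same block

P ~ Q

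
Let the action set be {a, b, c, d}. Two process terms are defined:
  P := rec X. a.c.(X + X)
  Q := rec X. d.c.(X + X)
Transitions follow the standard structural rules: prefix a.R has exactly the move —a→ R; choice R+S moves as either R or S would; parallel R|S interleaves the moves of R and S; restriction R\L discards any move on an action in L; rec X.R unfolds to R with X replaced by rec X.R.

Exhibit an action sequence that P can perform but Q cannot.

a

LTS(P): 3 reachable states
  m0 = rec X. a.c.(X + X) :: —a→ m1
  m1 = c.((rec X. a.c.(X + X)) + (rec X. a.c.(X + X))) :: —c→ m2
  m2 = (rec X. a.c.(X + X)) + (rec X. a.c.(X + X)) :: —a→ m1
LTS(Q): 3 reachable states
  n0 = rec X. d.c.(X + X) :: —d→ n1
  n1 = c.((rec X. d.c.(X + X)) + (rec X. d.c.(X + X))) :: —c→ n2
  n2 = (rec X. d.c.(X + X)) + (rec X. d.c.(X + X)) :: —d→ n1
Executing a from P (initial set {m0}):
  step 1 (a): {m1}
  ✓ P
Executing a from Q (initial set {n0}):
  step 1 (a): ∅  — Q cannot continue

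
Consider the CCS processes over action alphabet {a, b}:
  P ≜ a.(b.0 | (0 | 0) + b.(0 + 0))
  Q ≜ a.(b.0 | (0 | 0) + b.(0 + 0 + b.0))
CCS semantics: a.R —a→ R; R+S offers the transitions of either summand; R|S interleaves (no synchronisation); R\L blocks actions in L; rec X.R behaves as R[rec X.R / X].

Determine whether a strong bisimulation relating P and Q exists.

not bisimilar

P's transition system — 4 states:
  u0 = a.(b.0 | (0 | 0) + b.(0 + 0)) | =a=> u1
  u1 = b.0 | (0 | 0) + b.(0 + 0) | =b=> u2, =b=> u3
  u2 = 0 + 0 | ∅
  u3 = 0 | (0 | 0) | ∅
Q's transition system — 5 states:
  v0 = a.(b.0 | (0 | 0) + b.(0 + 0 + b.0)) | =a=> v1
  v1 = b.0 | (0 | 0) + b.(0 + 0 + b.0) | =b=> v2, =b=> v3
  v2 = 0 + 0 + b.0 | =b=> v4
  v3 = 0 | (0 | 0) | ∅
  v4 = 0 | ∅
Partition-refinement fixed point:
  B0 = {u0}
  B1 = {u1, v2}
  B2 = {u2, u3, v3, v4}
  B3 = {v0}
  B4 = {v1}
u0 ∈ B0, v0 ∈ B3 → different blocks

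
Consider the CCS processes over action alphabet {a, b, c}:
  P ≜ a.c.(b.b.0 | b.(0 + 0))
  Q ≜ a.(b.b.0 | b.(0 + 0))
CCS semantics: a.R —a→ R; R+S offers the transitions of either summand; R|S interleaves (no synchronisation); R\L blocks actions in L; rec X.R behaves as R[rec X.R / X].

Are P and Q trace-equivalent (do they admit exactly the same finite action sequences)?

Reachable graph of P (8 states):
  m0 = a.c.(b.b.0 | b.(0 + 0)) has moves --a--▸ m1
  m1 = c.(b.b.0 | b.(0 + 0)) has moves --c--▸ m2
  m2 = b.b.0 | b.(0 + 0) has moves --b--▸ m3, --b--▸ m4
  m3 = b.0 | b.(0 + 0) has moves --b--▸ m5, --b--▸ m6
  m4 = b.b.0 | (0 + 0) has moves --b--▸ m6
  m5 = 0 | b.(0 + 0) has moves --b--▸ m7
  m6 = b.0 | (0 + 0) has moves --b--▸ m7
  m7 = 0 | (0 + 0) has moves deadlocked
Reachable graph of Q (7 states):
  n0 = a.(b.b.0 | b.(0 + 0)) has moves --a--▸ n1
  n1 = b.b.0 | b.(0 + 0) has moves --b--▸ n2, --b--▸ n3
  n2 = b.0 | b.(0 + 0) has moves --b--▸ n4, --b--▸ n5
  n3 = b.b.0 | (0 + 0) has moves --b--▸ n5
  n4 = 0 | b.(0 + 0) has moves --b--▸ n6
  n5 = b.0 | (0 + 0) has moves --b--▸ n6
  n6 = 0 | (0 + 0) has moves deadlocked
Trace ⟨ac⟩ through P, begin at {m0}:
  after a @ step 1: {m1}
  after c @ step 2: {m2}
  ✓ P
Trace ⟨ac⟩ through Q, begin at {n0}:
  after a @ step 1: {n1}
  after c @ step 2: no successor for Q

trace-distinct — witness ⟨ac⟩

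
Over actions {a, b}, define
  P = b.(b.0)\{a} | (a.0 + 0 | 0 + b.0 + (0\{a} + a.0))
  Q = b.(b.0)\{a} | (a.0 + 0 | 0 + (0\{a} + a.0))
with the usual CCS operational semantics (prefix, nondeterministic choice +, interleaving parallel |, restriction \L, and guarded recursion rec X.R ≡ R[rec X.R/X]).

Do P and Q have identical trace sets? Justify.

Reachable graph of P (6 states):
  s0 = b.(b.0)\{a} | (a.0 + 0 | 0 + b.0 + (0\{a} + a.0)) ⊢ ··a··> s1, ··b··> s1, ··b··> s2
  s1 = b.(b.0)\{a} | 0 ⊢ ··b··> s3
  s2 = (b.0)\{a} | (a.0 + 0 | 0 + b.0 + (0\{a} + a.0)) ⊢ ··a··> s3, ··b··> s3, ··b··> s4
  s3 = (b.0)\{a} | 0 ⊢ ··b··> s5
  s4 = 0\{a} | (a.0 + 0 | 0 + b.0 + (0\{a} + a.0)) ⊢ ··a··> s5, ··b··> s5
  s5 = 0\{a} | 0 ⊢ stopped
Reachable graph of Q (6 states):
  t0 = b.(b.0)\{a} | (a.0 + 0 | 0 + (0\{a} + a.0)) ⊢ ··a··> t1, ··b··> t2
  t1 = b.(b.0)\{a} | 0 ⊢ ··b··> t3
  t2 = (b.0)\{a} | (a.0 + 0 | 0 + (0\{a} + a.0)) ⊢ ··a··> t3, ··b··> t4
  t3 = (b.0)\{a} | 0 ⊢ ··b··> t5
  t4 = 0\{a} | (a.0 + 0 | 0 + (0\{a} + a.0)) ⊢ ··a··> t5
  t5 = 0\{a} | 0 ⊢ stopped
Executing bbb from P (initial set {s0}):
  after b @ step 1: {s1, s2}
  after b @ step 2: {s3, s4}
  after b @ step 3: {s5}
  — P admits the full trace.
Executing bbb from Q (initial set {t0}):
  after b @ step 1: {t2}
  after b @ step 2: {t4}
  after b @ step 3: ∅  — Q cannot continue

traces(P) ≠ traces(Q) — witness ⟨bbb⟩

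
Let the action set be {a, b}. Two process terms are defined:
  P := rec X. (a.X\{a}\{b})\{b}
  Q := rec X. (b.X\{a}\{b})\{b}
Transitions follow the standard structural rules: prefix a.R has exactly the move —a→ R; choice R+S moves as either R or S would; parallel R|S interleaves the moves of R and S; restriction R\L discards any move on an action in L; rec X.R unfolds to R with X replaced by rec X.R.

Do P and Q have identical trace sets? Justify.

LTS(P): 2 reachable states
  s0 = rec X. (a.X\{a}\{b})\{b} :: -a-> s1
  s1 = (rec X. (a.X\{a}\{b})\{b})\{a}\{b}\{b} :: stopped
LTS(Q): 1 reachable states
  t0 = rec X. (b.X\{a}\{b})\{b} :: stopped
Executing a from P (initial set {s0}):
  step 1 (a): {s1}
  ✓ P
Executing a from Q (initial set {t0}):
  step 1 (a): ∅ (Q stuck)

trace-distinct — witness ⟨a⟩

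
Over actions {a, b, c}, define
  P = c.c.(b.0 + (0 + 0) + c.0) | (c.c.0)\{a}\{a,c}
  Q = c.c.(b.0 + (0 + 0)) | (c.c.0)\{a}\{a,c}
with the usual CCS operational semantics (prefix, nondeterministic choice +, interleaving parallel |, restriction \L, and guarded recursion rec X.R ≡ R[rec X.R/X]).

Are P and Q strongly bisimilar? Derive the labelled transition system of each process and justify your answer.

P's transition system — 4 states:
  s0 = c.c.(b.0 + (0 + 0) + c.0) | (c.c.0)\{a}\{a,c} ⊢ =c=> s1
  s1 = c.(b.0 + (0 + 0) + c.0) | (c.c.0)\{a}\{a,c} ⊢ =c=> s2
  s2 = (b.0 + (0 + 0) + c.0) | (c.c.0)\{a}\{a,c} ⊢ =b=> s3, =c=> s3
  s3 = 0 | (c.c.0)\{a}\{a,c} ⊢ deadlocked
Q's transition system — 4 states:
  t0 = c.c.(b.0 + (0 + 0)) | (c.c.0)\{a}\{a,c} ⊢ =c=> t1
  t1 = c.(b.0 + (0 + 0)) | (c.c.0)\{a}\{a,c} ⊢ =c=> t2
  t2 = (b.0 + (0 + 0)) | (c.c.0)\{a}\{a,c} ⊢ =b=> t3
  t3 = 0 | (c.c.0)\{a}\{a,c} ⊢ deadlocked
Coarsest stable partition (strong bisimilarity classes):
  B0 = {s0}
  B1 = {s1}
  B2 = {s2}
  B3 = {s3, t3}
  B4 = {t0}
  B5 = {t1}
  B6 = {t2}
s0 ∈ B0, t0 ∈ B4 → different blocks

NO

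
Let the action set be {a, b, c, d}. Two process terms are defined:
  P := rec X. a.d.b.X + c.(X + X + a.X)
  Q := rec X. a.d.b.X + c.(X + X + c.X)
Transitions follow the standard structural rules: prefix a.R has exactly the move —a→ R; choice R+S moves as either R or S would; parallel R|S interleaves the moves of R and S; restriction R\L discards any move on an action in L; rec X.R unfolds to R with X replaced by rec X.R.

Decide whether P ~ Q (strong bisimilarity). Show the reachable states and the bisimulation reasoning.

NO

Reachable graph of P (4 states):
  p0 = rec X. a.d.b.X + c.(X + X + a.X) :: -a-> p1, -c-> p2
  p1 = d.b.(rec X. a.d.b.X + c.(X + X + a.X)) :: -d-> p3
  p2 = (rec X. a.d.b.X + c.(X + X + a.X)) + (rec X. a.d.b.X + c.(X + X + a.X)) + a.(rec X. a.d.b.X + c.(X + X + a.X)) :: -a-> p0, -a-> p1, -c-> p2
  p3 = b.(rec X. a.d.b.X + c.(X + X + a.X)) :: -b-> p0
Reachable graph of Q (4 states):
  q0 = rec X. a.d.b.X + c.(X + X + c.X) :: -a-> q1, -c-> q2
  q1 = d.b.(rec X. a.d.b.X + c.(X + X + c.X)) :: -d-> q3
  q2 = (rec X. a.d.b.X + c.(X + X + c.X)) + (rec X. a.d.b.X + c.(X + X + c.X)) + c.(rec X. a.d.b.X + c.(X + X + c.X)) :: -a-> q1, -c-> q0, -c-> q2
  q3 = b.(rec X. a.d.b.X + c.(X + X + c.X)) :: -b-> q0
Bisimilarity quotient blocks:
  B0 = {p0}
  B1 = {p2}
  B2 = {p1}
  B3 = {p3}
  B4 = {q0, q2}
  B5 = {q1}
  B6 = {q3}
p0 ∈ B0, q0 ∈ B4 → different blocks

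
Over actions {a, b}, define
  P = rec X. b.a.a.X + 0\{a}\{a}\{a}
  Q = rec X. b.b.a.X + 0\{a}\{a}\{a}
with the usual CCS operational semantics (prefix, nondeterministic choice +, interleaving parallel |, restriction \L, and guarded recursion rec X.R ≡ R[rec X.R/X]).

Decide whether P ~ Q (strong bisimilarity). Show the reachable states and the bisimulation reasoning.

LTS(P): 3 reachable states
  m0 = rec X. b.a.a.X + 0\{a}\{a}\{a} has moves -b-> m1
  m1 = a.a.(rec X. b.a.a.X + 0\{a}\{a}\{a}) has moves -a-> m2
  m2 = a.(rec X. b.a.a.X + 0\{a}\{a}\{a}) has moves -a-> m0
LTS(Q): 3 reachable states
  n0 = rec X. b.b.a.X + 0\{a}\{a}\{a} has moves -b-> n1
  n1 = b.a.(rec X. b.b.a.X + 0\{a}\{a}\{a}) has moves -b-> n2
  n2 = a.(rec X. b.b.a.X + 0\{a}\{a}\{a}) has moves -a-> n0
Bisimilarity quotient blocks:
  B0 = {m0}
  B1 = {m1}
  B2 = {m2}
  B3 = {n0}
  B4 = {n1}
  B5 = {n2}
m0 ∈ B0, n0 ∈ B3 → different blocks

not bisimilar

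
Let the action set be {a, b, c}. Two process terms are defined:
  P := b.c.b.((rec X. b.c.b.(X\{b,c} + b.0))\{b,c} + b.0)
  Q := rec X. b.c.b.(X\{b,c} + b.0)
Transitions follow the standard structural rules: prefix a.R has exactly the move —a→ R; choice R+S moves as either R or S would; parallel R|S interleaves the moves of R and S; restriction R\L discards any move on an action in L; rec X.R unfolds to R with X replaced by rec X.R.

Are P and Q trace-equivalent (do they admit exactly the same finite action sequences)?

trace-equivalent

Reachable graph of P (5 states):
  s0 = b.c.b.((rec X. b.c.b.(X\{b,c} + b.0))\{b,c} + b.0) :: —b→ s1
  s1 = c.b.((rec X. b.c.b.(X\{b,c} + b.0))\{b,c} + b.0) :: —c→ s2
  s2 = b.((rec X. b.c.b.(X\{b,c} + b.0))\{b,c} + b.0) :: —b→ s3
  s3 = (rec X. b.c.b.(X\{b,c} + b.0))\{b,c} + b.0 :: —b→ s4
  s4 = 0 :: deadlocked
Reachable graph of Q (5 states):
  t0 = rec X. b.c.b.(X\{b,c} + b.0) :: —b→ t1
  t1 = c.b.((rec X. b.c.b.(X\{b,c} + b.0))\{b,c} + b.0) :: —c→ t2
  t2 = b.((rec X. b.c.b.(X\{b,c} + b.0))\{b,c} + b.0) :: —b→ t3
  t3 = (rec X. b.c.b.(X\{b,c} + b.0))\{b,c} + b.0 :: —b→ t4
  t4 = 0 :: deadlocked
Bisimilarity quotient blocks:
  B0 = {s0, t0}
  B1 = {s1, t1}
  B2 = {s2, t2}
  B3 = {s3, t3}
  B4 = {s4, t4}
s0 ∈ B0, t0 ∈ B0 → same block
Bisimilar ⇒ trace-equivalent.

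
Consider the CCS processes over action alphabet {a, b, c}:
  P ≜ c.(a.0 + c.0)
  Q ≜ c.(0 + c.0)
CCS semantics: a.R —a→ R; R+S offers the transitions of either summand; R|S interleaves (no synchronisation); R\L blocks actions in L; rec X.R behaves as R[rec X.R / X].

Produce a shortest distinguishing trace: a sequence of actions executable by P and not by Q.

Reachable graph of P (3 states):
  u0 = c.(a.0 + c.0) has moves ··c··> u1
  u1 = a.0 + c.0 has moves ··a··> u2, ··c··> u2
  u2 = 0 has moves ·
Reachable graph of Q (3 states):
  v0 = c.(0 + c.0) has moves ··c··> v1
  v1 = 0 + c.0 has moves ··c··> v2
  v2 = 0 has moves ·
Run σ = ⟨ca⟩ on P: start {u0}
  [1] c ⇒ {u1}
  [2] a ⇒ {u2}
  — P admits the full trace.
Run σ = ⟨ca⟩ on Q: start {v0}
  [1] c ⇒ {v1}
  [2] a ⇒ ∅  — Q cannot continue

ca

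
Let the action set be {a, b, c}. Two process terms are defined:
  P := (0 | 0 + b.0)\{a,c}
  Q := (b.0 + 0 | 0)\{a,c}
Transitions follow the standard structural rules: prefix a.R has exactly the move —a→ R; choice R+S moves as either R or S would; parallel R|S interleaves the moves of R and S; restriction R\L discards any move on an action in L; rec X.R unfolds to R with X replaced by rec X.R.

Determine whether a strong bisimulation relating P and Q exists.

Reachable graph of P (2 states):
  s0 = (0 | 0 + b.0)\{a,c} :: -b-> s1
  s1 = 0\{a,c} :: (no moves)
Reachable graph of Q (2 states):
  t0 = (b.0 + 0 | 0)\{a,c} :: -b-> t1
  t1 = 0\{a,c} :: (no moves)
Bisimilarity quotient blocks:
  B0 = {s0, t0}
  B1 = {s1, t1}
s0 ∈ B0, t0 ∈ B0 → same block

P ~ Q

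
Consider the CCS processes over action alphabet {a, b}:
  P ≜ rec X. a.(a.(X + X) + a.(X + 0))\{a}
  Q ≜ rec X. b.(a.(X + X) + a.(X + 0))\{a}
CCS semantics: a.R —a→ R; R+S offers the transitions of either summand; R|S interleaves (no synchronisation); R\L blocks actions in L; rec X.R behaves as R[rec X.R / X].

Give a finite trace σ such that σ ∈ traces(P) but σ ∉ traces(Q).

P's transition system — 2 states:
  m0 = rec X. a.(a.(X + X) + a.(X + 0))\{a} :: --a--▸ m1
  m1 = (a.((rec X. a.(a.(X + X) + a.(X + 0))\{a}) + (rec X. a.(a.(X + X) + a.(X + 0))\{a})) + a.((rec X. a.(a.(X + X) + a.(X + 0))\{a}) + 0))\{a} :: ∅
Q's transition system — 2 states:
  n0 = rec X. b.(a.(X + X) + a.(X + 0))\{a} :: --b--▸ n1
  n1 = (a.((rec X. b.(a.(X + X) + a.(X + 0))\{a}) + (rec X. b.(a.(X + X) + a.(X + 0))\{a})) + a.((rec X. b.(a.(X + X) + a.(X + 0))\{a}) + 0))\{a} :: ∅
Executing a from P (initial set {m0}):
  after a @ step 1: {m1}
  ✓ P
Executing a from Q (initial set {n0}):
  after a @ step 1: ∅ (Q stuck)

a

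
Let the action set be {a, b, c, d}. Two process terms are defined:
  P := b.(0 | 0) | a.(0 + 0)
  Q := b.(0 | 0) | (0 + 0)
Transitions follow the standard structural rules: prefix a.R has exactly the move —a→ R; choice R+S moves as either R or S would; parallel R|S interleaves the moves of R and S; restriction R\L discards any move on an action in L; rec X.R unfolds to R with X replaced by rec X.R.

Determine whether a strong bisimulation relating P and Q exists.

LTS(P): 4 reachable states
  m0 = b.(0 | 0) | a.(0 + 0) → =a=> m1, =b=> m2
  m1 = b.(0 | 0) | (0 + 0) → =b=> m3
  m2 = 0 | 0 | a.(0 + 0) → =a=> m3
  m3 = 0 | 0 | (0 + 0) → (no moves)
LTS(Q): 2 reachable states
  n0 = b.(0 | 0) | (0 + 0) → =b=> n1
  n1 = 0 | 0 | (0 + 0) → (no moves)
Partition-refinement fixed point:
  B0 = {m0}
  B1 = {m1, n0}
  B2 = {m3, n1}
  B3 = {m2}
m0 ∈ B0, n0 ∈ B1 → different blocks

NO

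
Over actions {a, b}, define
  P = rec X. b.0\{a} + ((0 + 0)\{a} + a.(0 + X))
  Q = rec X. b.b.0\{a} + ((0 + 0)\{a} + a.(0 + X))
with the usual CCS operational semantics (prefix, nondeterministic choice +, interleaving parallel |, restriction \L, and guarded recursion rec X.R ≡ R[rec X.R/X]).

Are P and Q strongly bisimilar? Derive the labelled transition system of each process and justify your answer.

not bisimilar

Reachable graph of P (3 states):
  m0 = rec X. b.0\{a} + ((0 + 0)\{a} + a.(0 + X)) :: —a→ m1, —b→ m2
  m1 = 0 + (rec X. b.0\{a} + ((0 + 0)\{a} + a.(0 + X))) :: —a→ m1, —b→ m2
  m2 = 0\{a} :: ∅
Reachable graph of Q (4 states):
  n0 = rec X. b.b.0\{a} + ((0 + 0)\{a} + a.(0 + X)) :: —a→ n1, —b→ n2
  n1 = 0 + (rec X. b.b.0\{a} + ((0 + 0)\{a} + a.(0 + X))) :: —a→ n1, —b→ n2
  n2 = b.0\{a} :: —b→ n3
  n3 = 0\{a} :: ∅
Partition-refinement fixed point:
  B0 = {m0, m1}
  B1 = {m2, n3}
  B2 = {n0, n1}
  B3 = {n2}
m0 ∈ B0, n0 ∈ B2 → different blocks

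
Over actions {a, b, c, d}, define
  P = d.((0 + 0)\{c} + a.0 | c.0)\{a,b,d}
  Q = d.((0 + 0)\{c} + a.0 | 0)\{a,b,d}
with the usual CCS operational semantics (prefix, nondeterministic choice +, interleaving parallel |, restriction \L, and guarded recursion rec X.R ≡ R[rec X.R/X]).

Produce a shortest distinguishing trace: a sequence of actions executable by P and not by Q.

LTS(P): 3 reachable states
  p0 = d.((0 + 0)\{c} + a.0 | c.0)\{a,b,d} → —d→ p1
  p1 = ((0 + 0)\{c} + a.0 | c.0)\{a,b,d} → —c→ p2
  p2 = (a.0 | 0)\{a,b,d} → ∅
LTS(Q): 2 reachable states
  q0 = d.((0 + 0)\{c} + a.0 | 0)\{a,b,d} → —d→ q1
  q1 = ((0 + 0)\{c} + a.0 | 0)\{a,b,d} → ∅
Trace ⟨dc⟩ through P, begin at {p0}:
  step 1 (d): {p1}
  step 2 (c): {p2}
  P completes σ.
Trace ⟨dc⟩ through Q, begin at {q0}:
  step 1 (d): {q1}
  step 2 (c): ∅ (Q stuck)

dc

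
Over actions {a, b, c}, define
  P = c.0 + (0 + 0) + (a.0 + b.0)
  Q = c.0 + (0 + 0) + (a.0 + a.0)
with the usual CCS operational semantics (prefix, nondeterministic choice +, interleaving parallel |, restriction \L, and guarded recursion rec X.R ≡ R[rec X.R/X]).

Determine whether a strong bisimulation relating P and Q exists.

LTS(P): 2 reachable states
  m0 = c.0 + (0 + 0) + (a.0 + b.0) | -a-> m1, -b-> m1, -c-> m1
  m1 = 0 | stopped
LTS(Q): 2 reachable states
  n0 = c.0 + (0 + 0) + (a.0 + a.0) | -a-> n1, -c-> n1
  n1 = 0 | stopped
Coarsest stable partition (strong bisimilarity classes):
  B0 = {m0}
  B1 = {m1, n1}
  B2 = {n0}
m0 ∈ B0, n0 ∈ B2 → different blocks

NO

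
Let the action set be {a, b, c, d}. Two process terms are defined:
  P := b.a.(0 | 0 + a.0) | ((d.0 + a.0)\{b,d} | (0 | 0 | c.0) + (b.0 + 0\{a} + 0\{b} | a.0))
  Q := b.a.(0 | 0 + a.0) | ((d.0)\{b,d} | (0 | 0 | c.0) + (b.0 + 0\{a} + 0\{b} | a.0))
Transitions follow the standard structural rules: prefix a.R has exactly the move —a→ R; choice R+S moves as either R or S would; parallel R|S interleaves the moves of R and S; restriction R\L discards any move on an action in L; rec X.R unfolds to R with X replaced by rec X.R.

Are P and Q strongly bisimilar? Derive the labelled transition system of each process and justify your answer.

P ≁ Q

Reachable graph of P (24 states):
  p0 = b.a.(0 | 0 + a.0) | ((d.0 + a.0)\{b,d} | (0 | 0 | c.0) + (b.0 + 0\{a} + 0\{b} | a.0)) → —a→ p1, —a→ p2, —b→ p3, —b→ p4, —c→ p5
  p1 = b.a.(0 | 0 + a.0) | (0\{b,d} | (0 | 0 | c.0)) → —b→ p6, —c→ p7
  p2 = b.a.(0 | 0 + a.0) | (0\{b} | 0) → —b→ p8
  p3 = a.(0 | 0 + a.0) | ((d.0 + a.0)\{b,d} | (0 | 0 | c.0) + (b.0 + 0\{a} + 0\{b} | a.0)) → —a→ p6, —a→ p8, —a→ p9, —b→ p10, —c→ p11
  p4 = b.a.(0 | 0 + a.0) | 0 → —b→ p10
  p5 = b.a.(0 | 0 + a.0) | ((d.0 + a.0)\{b,d} | (0 | 0 | 0)) → —a→ p7, —b→ p11
  p6 = a.(0 | 0 + a.0) | (0\{b,d} | (0 | 0 | c.0)) → —a→ p12, —c→ p13
  p7 = b.a.(0 | 0 + a.0) | (0\{b,d} | (0 | 0 | 0)) → —b→ p13
  p8 = a.(0 | 0 + a.0) | (0\{b} | 0) → —a→ p14
  p9 = (0 | 0 + a.0) | ((d.0 + a.0)\{b,d} | (0 | 0 | c.0) + (b.0 + 0\{a} + 0\{b} | a.0)) → —a→ p12, —a→ p14, —a→ p15, —b→ p16, —c→ p17
  p10 = a.(0 | 0 + a.0) | 0 → —a→ p16
  p11 = a.(0 | 0 + a.0) | ((d.0 + a.0)\{b,d} | (0 | 0 | 0)) → —a→ p13, —a→ p17
  p12 = (0 | 0 + a.0) | (0\{b,d} | (0 | 0 | c.0)) → —a→ p18, —c→ p19
  p13 = a.(0 | 0 + a.0) | (0\{b,d} | (0 | 0 | 0)) → —a→ p19
  p14 = (0 | 0 + a.0) | (0\{b} | 0) → —a→ p20
  p15 = 0 | ((d.0 + a.0)\{b,d} | (0 | 0 | c.0) + (b.0 + 0\{a} + 0\{b} | a.0)) → —a→ p18, —a→ p20, —b→ p21, —c→ p22
  p16 = (0 | 0 + a.0) | 0 → —a→ p21
  p17 = (0 | 0 + a.0) | ((d.0 + a.0)\{b,d} | (0 | 0 | 0)) → —a→ p19, —a→ p22
  p18 = 0 | (0\{b,d} | (0 | 0 | c.0)) → —c→ p23
  p19 = (0 | 0 + a.0) | (0\{b,d} | (0 | 0 | 0)) → —a→ p23
  p20 = 0 | (0\{b} | 0) → ∅
  p21 = 0 | 0 → ∅
  p22 = 0 | ((d.0 + a.0)\{b,d} | (0 | 0 | 0)) → —a→ p23
  p23 = 0 | (0\{b,d} | (0 | 0 | 0)) → ∅
Reachable graph of Q (16 states):
  q0 = b.a.(0 | 0 + a.0) | ((d.0)\{b,d} | (0 | 0 | c.0) + (b.0 + 0\{a} + 0\{b} | a.0)) → —a→ q1, —b→ q2, —b→ q3, —c→ q4
  q1 = b.a.(0 | 0 + a.0) | (0\{b} | 0) → —b→ q5
  q2 = a.(0 | 0 + a.0) | ((d.0)\{b,d} | (0 | 0 | c.0) + (b.0 + 0\{a} + 0\{b} | a.0)) → —a→ q5, —a→ q6, —b→ q7, —c→ q8
  q3 = b.a.(0 | 0 + a.0) | 0 → —b→ q7
  q4 = b.a.(0 | 0 + a.0) | ((d.0)\{b,d} | (0 | 0 | 0)) → —b→ q8
  q5 = a.(0 | 0 + a.0) | (0\{b} | 0) → —a→ q9
  q6 = (0 | 0 + a.0) | ((d.0)\{b,d} | (0 | 0 | c.0) + (b.0 + 0\{a} + 0\{b} | a.0)) → —a→ q10, —a→ q9, —b→ q11, —c→ q12
  q7 = a.(0 | 0 + a.0) | 0 → —a→ q11
  q8 = a.(0 | 0 + a.0) | ((d.0)\{b,d} | (0 | 0 | 0)) → —a→ q12
  q9 = (0 | 0 + a.0) | (0\{b} | 0) → —a→ q13
  q10 = 0 | ((d.0)\{b,d} | (0 | 0 | c.0) + (b.0 + 0\{a} + 0\{b} | a.0)) → —a→ q13, —b→ q14, —c→ q15
  q11 = (0 | 0 + a.0) | 0 → —a→ q14
  q12 = (0 | 0 + a.0) | ((d.0)\{b,d} | (0 | 0 | 0)) → —a→ q15
  q13 = 0 | (0\{b} | 0) → ∅
  q14 = 0 | 0 → ∅
  q15 = 0 | ((d.0)\{b,d} | (0 | 0 | 0)) → ∅
Partition-refinement fixed point:
  B0 = {p0}
  B1 = {p2, p4, p7, q1, q3, q4}
  B2 = {p10, p13, p17, p8, q5, q7, q8}
  B3 = {p14, p16, p19, p22, q11, q12, q9}
  B4 = {p20, p21, p23, q13, q14, q15}
  B5 = {p3}
  B6 = {p11}
  B7 = {p9}
  B8 = {p12}
  B9 = {p18}
  B10 = {p15}
  B11 = {p6}
  B12 = {p1}
  B13 = {p5}
  B14 = {q0}
  B15 = {q2}
  B16 = {q6}
  B17 = {q10}
p0 ∈ B0, q0 ∈ B14 → different blocks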